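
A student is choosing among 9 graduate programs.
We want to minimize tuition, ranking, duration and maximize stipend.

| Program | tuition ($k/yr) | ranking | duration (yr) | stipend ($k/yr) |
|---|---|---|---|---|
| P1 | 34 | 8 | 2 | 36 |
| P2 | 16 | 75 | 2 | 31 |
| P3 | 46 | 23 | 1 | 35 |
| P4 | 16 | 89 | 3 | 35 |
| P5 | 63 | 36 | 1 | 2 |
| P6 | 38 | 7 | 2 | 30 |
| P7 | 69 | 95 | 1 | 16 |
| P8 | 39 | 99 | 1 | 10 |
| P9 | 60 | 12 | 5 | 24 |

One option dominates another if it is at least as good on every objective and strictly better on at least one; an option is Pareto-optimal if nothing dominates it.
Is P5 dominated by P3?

Yes

P3 vs P5: tuition 46≤63, ranking 23≤36, duration 1≤1, stipend 35≥2 — P3 is at least as good on every objective with at least one strict improvement.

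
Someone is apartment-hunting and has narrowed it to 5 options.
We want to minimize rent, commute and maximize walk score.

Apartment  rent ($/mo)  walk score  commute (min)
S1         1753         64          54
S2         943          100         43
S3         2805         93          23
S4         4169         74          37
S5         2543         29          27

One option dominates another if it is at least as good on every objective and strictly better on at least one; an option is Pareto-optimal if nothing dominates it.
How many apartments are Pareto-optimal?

3

S1: dominated by S2 (rent 943≤1753, walk score 100≥64, commute 43≤54).
S2: not dominated (best rent).
S3: not dominated (best commute).
S4: dominated by S3 (rent 2805≤4169, walk score 93≥74, commute 23≤37).
S5: not dominated.
Pareto-optimal: S2, S3, S5 → 3.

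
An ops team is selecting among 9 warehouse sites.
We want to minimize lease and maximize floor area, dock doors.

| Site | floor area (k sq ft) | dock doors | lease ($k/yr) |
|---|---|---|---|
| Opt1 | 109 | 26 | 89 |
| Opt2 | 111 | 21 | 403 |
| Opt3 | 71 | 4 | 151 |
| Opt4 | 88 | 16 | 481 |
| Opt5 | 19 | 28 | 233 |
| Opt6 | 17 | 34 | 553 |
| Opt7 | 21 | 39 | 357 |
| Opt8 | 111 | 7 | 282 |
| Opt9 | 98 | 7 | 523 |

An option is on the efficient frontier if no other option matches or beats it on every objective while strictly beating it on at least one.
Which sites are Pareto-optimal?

Opt1, Opt2, Opt5, Opt7, Opt8

Opt1: not dominated (best lease).
Opt2: not dominated.
Opt3: dominated by Opt1 (floor area 109≥71, dock doors 26≥4, lease 89≤151).
Opt4: dominated by Opt1 (floor area 109≥88, dock doors 26≥16, lease 89≤481).
Opt5: not dominated.
Opt6: dominated by Opt7 (floor area 21≥17, dock doors 39≥34, lease 357≤553).
Opt7: not dominated (best dock doors).
Opt8: not dominated.
Opt9: dominated by Opt1 (floor area 109≥98, dock doors 26≥7, lease 89≤523).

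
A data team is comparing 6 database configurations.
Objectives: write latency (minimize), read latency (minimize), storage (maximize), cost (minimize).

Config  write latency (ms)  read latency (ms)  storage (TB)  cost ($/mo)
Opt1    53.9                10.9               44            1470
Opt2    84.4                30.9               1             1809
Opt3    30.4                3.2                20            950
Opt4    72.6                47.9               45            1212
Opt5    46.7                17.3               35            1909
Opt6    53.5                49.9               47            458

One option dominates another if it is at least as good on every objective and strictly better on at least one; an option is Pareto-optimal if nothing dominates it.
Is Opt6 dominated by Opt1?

Opt1 vs Opt6: Opt1 is worse on write latency (53.9 vs 53.5), so it does not dominate Opt6.

No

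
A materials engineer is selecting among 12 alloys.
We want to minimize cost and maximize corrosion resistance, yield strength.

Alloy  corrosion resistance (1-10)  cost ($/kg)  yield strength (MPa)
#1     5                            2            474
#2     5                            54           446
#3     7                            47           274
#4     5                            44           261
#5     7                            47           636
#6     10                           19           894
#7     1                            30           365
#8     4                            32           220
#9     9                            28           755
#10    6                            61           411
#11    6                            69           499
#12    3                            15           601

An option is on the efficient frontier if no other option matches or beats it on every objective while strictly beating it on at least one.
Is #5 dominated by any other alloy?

Yes

#6 vs #5: corrosion resistance 10≥7, cost 19≤47, yield strength 894≥636 — #6 is at least as good on every objective and strictly better on at least one, so #6 dominates #5.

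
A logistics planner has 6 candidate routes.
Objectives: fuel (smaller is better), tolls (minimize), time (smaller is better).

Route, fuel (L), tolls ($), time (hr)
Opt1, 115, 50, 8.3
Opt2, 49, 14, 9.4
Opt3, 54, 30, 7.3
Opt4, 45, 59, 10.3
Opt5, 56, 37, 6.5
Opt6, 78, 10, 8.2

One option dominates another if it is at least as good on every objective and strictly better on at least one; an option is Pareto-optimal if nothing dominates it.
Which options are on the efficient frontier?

Opt1: dominated by Opt3 (fuel 54≤115, tolls 30≤50, time 7.3≤8.3).
Opt2: not dominated.
Opt3: not dominated.
Opt4: not dominated (best fuel).
Opt5: not dominated (best time).
Opt6: not dominated (best tolls).

Opt2, Opt3, Opt4, Opt5, Opt6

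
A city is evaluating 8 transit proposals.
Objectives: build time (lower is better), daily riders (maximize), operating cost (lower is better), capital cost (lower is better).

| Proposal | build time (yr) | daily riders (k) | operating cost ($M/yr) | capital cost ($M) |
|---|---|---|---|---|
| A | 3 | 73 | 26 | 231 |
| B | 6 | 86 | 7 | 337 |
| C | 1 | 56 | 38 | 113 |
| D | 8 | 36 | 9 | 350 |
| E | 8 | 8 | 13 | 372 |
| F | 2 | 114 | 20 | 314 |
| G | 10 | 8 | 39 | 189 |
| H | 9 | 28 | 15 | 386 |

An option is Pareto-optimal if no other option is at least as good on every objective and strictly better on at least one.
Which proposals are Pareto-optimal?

A: not dominated.
B: not dominated (best operating cost).
C: not dominated (best build time).
D: dominated by B (build time 6≤8, daily riders 86≥36, operating cost 7≤9, capital cost 337≤350).
E: dominated by B (build time 6≤8, daily riders 86≥8, operating cost 7≤13, capital cost 337≤372).
F: not dominated (best daily riders).
G: dominated by C (build time 1≤10, daily riders 56≥8, operating cost 38≤39, capital cost 113≤189).
H: dominated by B (build time 6≤9, daily riders 86≥28, operating cost 7≤15, capital cost 337≤386).

A, B, C, F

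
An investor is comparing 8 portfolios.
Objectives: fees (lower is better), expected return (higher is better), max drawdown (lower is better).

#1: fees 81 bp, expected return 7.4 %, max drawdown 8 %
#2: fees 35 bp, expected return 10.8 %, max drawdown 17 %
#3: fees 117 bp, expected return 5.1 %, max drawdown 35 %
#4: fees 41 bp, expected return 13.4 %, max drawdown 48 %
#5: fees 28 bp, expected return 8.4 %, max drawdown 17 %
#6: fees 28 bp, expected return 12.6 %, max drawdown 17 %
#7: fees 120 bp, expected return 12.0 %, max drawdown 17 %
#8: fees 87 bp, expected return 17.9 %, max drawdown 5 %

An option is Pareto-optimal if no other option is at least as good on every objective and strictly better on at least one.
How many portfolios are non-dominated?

#1: not dominated.
#2: dominated by #6 (fees 28≤35, expected return 12.6≥10.8, max drawdown 17≤17).
#3: dominated by #1 (fees 81≤117, expected return 7.4≥5.1, max drawdown 8≤35).
#4: not dominated.
#5: dominated by #6 (fees 28≤28, expected return 12.6≥8.4, max drawdown 17≤17).
#6: not dominated.
#7: dominated by #6 (fees 28≤120, expected return 12.6≥12.0, max drawdown 17≤17).
#8: not dominated (best expected return).
Pareto-optimal: #1, #4, #6, #8 → 4.

4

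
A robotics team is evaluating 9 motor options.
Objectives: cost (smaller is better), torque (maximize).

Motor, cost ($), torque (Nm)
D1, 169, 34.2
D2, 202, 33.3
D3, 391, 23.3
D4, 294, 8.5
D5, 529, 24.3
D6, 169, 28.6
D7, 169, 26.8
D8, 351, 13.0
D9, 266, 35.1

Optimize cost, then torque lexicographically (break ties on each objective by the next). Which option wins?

First minimize cost: best is 169, kept {D1, D6, D7}.
Then maximize torque: best is 34.2, kept {D1}.

D1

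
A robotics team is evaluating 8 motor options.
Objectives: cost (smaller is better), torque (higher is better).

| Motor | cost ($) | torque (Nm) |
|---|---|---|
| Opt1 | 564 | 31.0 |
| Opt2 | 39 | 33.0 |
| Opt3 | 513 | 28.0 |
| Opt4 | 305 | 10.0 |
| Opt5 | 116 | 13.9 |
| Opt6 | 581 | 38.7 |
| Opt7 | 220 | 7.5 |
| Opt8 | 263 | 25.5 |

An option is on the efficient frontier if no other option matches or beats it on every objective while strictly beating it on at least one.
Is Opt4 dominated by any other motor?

Yes

Opt2 vs Opt4: cost 39≤305, torque 33.0≥10.0 — Opt2 is at least as good on every objective and strictly better on at least one, so Opt2 dominates Opt4.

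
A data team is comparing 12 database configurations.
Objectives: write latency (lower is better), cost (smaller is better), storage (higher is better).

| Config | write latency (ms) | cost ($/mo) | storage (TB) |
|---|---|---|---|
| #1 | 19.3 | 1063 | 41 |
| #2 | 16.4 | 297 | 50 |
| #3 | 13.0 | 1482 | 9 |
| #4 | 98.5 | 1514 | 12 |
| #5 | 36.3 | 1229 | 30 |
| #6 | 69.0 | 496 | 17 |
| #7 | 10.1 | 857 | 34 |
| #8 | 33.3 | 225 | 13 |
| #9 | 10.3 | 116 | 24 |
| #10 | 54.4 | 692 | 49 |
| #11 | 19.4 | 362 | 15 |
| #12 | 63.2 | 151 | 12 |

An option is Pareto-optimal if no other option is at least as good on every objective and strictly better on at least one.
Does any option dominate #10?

#2 vs #10: write latency 16.4≤54.4, cost 297≤692, storage 50≥49 — #2 is at least as good on every objective and strictly better on at least one, so #2 dominates #10.

Yes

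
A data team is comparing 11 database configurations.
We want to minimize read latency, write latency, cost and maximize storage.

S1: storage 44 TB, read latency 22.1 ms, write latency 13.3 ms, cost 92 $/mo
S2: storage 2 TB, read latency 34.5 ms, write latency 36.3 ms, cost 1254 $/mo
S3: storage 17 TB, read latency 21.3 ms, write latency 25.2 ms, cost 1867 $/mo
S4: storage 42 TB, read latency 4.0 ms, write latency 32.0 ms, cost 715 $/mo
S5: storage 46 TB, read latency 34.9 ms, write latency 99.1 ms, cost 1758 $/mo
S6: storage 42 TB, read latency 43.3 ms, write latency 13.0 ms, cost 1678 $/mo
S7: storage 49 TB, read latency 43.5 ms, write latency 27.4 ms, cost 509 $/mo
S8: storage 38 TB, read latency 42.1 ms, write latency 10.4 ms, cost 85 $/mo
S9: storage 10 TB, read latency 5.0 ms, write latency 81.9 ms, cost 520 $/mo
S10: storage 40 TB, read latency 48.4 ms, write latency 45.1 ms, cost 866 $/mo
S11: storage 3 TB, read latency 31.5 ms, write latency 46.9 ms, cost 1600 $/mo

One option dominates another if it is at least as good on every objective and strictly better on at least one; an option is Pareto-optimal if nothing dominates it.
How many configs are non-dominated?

8

S1: not dominated.
S2: dominated by S1 (storage 44≥2, read latency 22.1≤34.5, write latency 13.3≤36.3, cost 92≤1254).
S3: not dominated.
S4: not dominated (best read latency).
S5: not dominated.
S6: not dominated.
S7: not dominated (best storage).
S8: not dominated (best write latency).
S9: not dominated.
S10: dominated by S1 (storage 44≥40, read latency 22.1≤48.4, write latency 13.3≤45.1, cost 92≤866).
S11: dominated by S1 (storage 44≥3, read latency 22.1≤31.5, write latency 13.3≤46.9, cost 92≤1600).
Pareto-optimal: S1, S3, S4, S5, S6, S7, S8, S9 → 8.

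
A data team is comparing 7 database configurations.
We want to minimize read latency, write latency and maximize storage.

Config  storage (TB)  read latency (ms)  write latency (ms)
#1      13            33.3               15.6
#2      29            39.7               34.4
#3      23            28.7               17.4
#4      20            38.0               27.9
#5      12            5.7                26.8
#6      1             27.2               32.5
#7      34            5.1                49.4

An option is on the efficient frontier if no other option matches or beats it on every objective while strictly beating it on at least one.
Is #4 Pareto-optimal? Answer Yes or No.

No

#3 vs #4: storage 23≥20, read latency 28.7≤38.0, write latency 17.4≤27.9 — #3 is at least as good on every objective and strictly better on at least one, so #3 dominates #4.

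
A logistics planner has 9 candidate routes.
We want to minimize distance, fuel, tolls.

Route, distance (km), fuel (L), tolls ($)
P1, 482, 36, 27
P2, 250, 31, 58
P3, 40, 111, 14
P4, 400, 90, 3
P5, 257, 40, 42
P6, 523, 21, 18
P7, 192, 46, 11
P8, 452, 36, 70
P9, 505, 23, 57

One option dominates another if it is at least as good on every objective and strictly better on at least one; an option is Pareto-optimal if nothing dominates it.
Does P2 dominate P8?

P2 vs P8: distance 250≤452, fuel 31≤36, tolls 58≤70 — P2 is at least as good on every objective with at least one strict improvement.

Yes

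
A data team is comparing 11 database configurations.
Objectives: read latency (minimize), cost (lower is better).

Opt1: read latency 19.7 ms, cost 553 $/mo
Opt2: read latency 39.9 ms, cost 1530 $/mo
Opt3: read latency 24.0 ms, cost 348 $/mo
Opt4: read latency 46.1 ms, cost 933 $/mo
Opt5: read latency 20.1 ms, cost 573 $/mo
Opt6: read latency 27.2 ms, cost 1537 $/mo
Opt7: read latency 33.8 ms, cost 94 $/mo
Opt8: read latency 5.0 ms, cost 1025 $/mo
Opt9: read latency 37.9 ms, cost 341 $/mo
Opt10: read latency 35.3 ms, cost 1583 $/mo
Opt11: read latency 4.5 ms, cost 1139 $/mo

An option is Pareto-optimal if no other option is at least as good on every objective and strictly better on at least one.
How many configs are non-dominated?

Opt1: not dominated.
Opt2: dominated by Opt1 (read latency 19.7≤39.9, cost 553≤1530).
Opt3: not dominated.
Opt4: dominated by Opt1 (read latency 19.7≤46.1, cost 553≤933).
Opt5: dominated by Opt1 (read latency 19.7≤20.1, cost 553≤573).
Opt6: dominated by Opt1 (read latency 19.7≤27.2, cost 553≤1537).
Opt7: not dominated (best cost).
Opt8: not dominated.
Opt9: dominated by Opt7 (read latency 33.8≤37.9, cost 94≤341).
Opt10: dominated by Opt1 (read latency 19.7≤35.3, cost 553≤1583).
Opt11: not dominated (best read latency).
Pareto-optimal: Opt1, Opt3, Opt7, Opt8, Opt11 → 5.

5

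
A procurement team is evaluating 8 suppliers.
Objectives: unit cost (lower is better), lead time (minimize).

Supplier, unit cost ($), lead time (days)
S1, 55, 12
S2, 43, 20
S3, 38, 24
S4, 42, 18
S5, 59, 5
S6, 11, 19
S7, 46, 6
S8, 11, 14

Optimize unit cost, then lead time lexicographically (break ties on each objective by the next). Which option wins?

First minimize unit cost: best is 11, kept {S6, S8}.
Then minimize lead time: best is 14, kept {S8}.

S8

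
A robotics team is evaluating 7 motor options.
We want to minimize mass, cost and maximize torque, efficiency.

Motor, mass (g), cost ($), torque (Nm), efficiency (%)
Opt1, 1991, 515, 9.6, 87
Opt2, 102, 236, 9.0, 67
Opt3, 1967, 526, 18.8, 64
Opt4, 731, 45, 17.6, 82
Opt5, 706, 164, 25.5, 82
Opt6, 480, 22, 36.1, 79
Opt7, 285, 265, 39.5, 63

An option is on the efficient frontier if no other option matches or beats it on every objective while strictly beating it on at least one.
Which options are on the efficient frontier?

Opt1, Opt2, Opt4, Opt5, Opt6, Opt7

Opt1: not dominated (best efficiency).
Opt2: not dominated (best mass).
Opt3: dominated by Opt5 (mass 706≤1967, cost 164≤526, torque 25.5≥18.8, efficiency 82≥64).
Opt4: not dominated.
Opt5: not dominated.
Opt6: not dominated (best cost).
Opt7: not dominated (best torque).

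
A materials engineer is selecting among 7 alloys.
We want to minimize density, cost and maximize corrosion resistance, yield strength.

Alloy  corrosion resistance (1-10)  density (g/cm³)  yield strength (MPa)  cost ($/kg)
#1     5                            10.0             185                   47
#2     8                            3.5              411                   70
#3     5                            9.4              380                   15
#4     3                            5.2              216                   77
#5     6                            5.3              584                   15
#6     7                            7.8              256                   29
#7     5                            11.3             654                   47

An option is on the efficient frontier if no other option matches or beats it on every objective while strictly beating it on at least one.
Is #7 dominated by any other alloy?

#1: worse on yield strength (185 vs 654).
#2: worse on yield strength (411 vs 654).
#3: worse on yield strength (380 vs 654).
#4: worse on corrosion resistance (3 vs 5).
#5: worse on yield strength (584 vs 654).
#6: worse on yield strength (256 vs 654).
No option is at least as good as #7 on every objective and strictly better on one.

No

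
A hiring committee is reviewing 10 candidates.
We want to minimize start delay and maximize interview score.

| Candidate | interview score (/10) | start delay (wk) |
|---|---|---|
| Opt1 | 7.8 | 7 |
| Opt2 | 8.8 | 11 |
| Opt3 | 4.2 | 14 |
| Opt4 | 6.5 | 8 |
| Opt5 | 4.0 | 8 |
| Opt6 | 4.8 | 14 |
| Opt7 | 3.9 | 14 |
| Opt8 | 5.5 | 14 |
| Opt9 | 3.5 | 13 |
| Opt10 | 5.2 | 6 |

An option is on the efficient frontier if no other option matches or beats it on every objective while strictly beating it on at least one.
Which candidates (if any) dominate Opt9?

Opt1: interview score 7.8≥3.5, start delay 7≤13 — dominates Opt9.
Opt2: interview score 8.8≥3.5, start delay 11≤13 — dominates Opt9.
Opt4: interview score 6.5≥3.5, start delay 8≤13 — dominates Opt9.
Opt5: interview score 4.0≥3.5, start delay 8≤13 — dominates Opt9.
Opt10: interview score 5.2≥3.5, start delay 6≤13 — dominates Opt9.
Others (Opt3, Opt6, Opt7, Opt8) are each worse than Opt9 on at least one objective.

Opt1, Opt2, Opt4, Opt5, Opt10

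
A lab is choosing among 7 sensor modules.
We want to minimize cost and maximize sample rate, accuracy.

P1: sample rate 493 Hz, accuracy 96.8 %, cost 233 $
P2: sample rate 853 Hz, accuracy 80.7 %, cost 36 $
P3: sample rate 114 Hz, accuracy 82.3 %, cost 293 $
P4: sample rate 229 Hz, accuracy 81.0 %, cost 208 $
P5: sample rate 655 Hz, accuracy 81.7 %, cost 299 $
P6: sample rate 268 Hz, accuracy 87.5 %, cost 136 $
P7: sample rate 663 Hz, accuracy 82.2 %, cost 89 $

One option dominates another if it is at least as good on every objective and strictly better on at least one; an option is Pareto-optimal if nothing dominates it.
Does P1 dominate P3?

Yes

P1 vs P3: sample rate 493≥114, accuracy 96.8≥82.3, cost 233≤293 — P1 is at least as good on every objective with at least one strict improvement.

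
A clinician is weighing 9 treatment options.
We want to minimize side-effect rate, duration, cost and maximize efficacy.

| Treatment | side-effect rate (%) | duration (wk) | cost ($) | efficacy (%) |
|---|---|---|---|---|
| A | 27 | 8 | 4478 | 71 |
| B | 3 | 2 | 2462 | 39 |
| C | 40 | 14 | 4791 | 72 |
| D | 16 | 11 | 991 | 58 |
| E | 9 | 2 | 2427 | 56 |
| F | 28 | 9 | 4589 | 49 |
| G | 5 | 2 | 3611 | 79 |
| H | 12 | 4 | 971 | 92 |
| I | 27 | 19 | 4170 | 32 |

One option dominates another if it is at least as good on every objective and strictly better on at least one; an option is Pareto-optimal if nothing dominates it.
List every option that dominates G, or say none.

none

A: worse on side-effect rate (27 vs 5).
B: worse on efficacy (39 vs 79).
C: worse on side-effect rate (40 vs 5).
D: worse on side-effect rate (16 vs 5).
E: worse on side-effect rate (9 vs 5).
F: worse on side-effect rate (28 vs 5).
H: worse on side-effect rate (12 vs 5).
I: worse on side-effect rate (27 vs 5).
No option dominates G.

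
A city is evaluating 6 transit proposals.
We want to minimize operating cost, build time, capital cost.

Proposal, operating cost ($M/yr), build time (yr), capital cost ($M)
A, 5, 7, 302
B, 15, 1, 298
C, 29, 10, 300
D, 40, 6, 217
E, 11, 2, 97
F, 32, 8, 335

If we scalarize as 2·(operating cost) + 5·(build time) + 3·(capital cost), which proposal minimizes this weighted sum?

E

A: 2·5 + 5·7 + 3·302 = 951
B: 2·15 + 5·1 + 3·298 = 929
C: 2·29 + 5·10 + 3·300 = 1008
D: 2·40 + 5·6 + 3·217 = 761
E: 2·11 + 5·2 + 3·97 = 323
F: 2·32 + 5·8 + 3·335 = 1109
Lowest: E at 323.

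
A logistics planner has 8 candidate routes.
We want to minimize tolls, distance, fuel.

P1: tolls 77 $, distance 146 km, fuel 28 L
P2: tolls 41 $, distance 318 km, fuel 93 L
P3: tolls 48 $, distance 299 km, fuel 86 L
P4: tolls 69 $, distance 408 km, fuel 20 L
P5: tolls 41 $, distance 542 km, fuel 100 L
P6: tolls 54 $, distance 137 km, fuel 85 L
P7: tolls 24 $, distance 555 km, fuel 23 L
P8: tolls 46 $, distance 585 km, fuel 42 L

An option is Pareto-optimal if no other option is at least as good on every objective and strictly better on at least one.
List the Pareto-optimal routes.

P1, P2, P3, P4, P6, P7

P1: not dominated.
P2: not dominated.
P3: not dominated.
P4: not dominated (best fuel).
P5: dominated by P2 (tolls 41≤41, distance 318≤542, fuel 93≤100).
P6: not dominated (best distance).
P7: not dominated (best tolls).
P8: dominated by P7 (tolls 24≤46, distance 555≤585, fuel 23≤42).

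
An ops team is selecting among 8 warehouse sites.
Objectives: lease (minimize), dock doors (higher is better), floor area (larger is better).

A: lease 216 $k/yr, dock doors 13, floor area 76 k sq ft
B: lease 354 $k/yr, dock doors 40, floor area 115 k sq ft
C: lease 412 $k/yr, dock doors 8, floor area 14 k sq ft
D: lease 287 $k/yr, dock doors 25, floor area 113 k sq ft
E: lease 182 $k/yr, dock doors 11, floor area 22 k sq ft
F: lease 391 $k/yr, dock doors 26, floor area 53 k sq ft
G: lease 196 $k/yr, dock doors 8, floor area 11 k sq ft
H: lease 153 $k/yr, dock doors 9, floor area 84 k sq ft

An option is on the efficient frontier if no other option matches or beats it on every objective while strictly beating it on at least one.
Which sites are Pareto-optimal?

A: not dominated.
B: not dominated (best dock doors).
C: dominated by A (lease 216≤412, dock doors 13≥8, floor area 76≥14).
D: not dominated.
E: not dominated.
F: dominated by B (lease 354≤391, dock doors 40≥26, floor area 115≥53).
G: dominated by E (lease 182≤196, dock doors 11≥8, floor area 22≥11).
H: not dominated (best lease).

A, B, D, E, H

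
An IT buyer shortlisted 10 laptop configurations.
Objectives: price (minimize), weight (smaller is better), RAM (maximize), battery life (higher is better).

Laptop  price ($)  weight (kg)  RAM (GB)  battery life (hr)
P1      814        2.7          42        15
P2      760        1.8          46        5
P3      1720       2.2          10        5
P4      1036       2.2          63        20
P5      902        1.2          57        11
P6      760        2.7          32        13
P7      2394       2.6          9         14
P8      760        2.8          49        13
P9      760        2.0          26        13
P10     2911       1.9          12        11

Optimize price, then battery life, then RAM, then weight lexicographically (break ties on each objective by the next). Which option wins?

First minimize price: best is 760, kept {P2, P6, P8, P9}.
Then maximize battery life: best is 13, kept {P6, P8, P9}.
Then maximize RAM: best is 49, kept {P8}.

P8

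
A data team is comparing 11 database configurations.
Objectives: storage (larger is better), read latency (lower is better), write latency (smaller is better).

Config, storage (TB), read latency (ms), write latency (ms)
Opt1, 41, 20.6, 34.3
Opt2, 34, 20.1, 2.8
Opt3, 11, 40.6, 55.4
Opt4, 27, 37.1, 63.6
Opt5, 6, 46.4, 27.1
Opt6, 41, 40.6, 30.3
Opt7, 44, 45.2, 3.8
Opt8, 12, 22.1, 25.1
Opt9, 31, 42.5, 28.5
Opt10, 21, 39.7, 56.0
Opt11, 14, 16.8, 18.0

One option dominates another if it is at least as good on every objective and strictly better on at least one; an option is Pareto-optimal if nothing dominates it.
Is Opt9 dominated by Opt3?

Opt3 vs Opt9: Opt3 is worse on storage (11 vs 31), so it does not dominate Opt9.

No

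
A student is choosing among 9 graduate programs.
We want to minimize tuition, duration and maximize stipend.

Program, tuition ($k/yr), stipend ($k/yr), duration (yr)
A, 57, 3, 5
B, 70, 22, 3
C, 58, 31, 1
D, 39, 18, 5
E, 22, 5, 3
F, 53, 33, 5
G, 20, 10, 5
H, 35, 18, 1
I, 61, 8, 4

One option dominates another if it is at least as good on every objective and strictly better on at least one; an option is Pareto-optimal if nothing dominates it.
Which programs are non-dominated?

A: dominated by D (tuition 39≤57, stipend 18≥3, duration 5≤5).
B: dominated by C (tuition 58≤70, stipend 31≥22, duration 1≤3).
C: not dominated.
D: dominated by H (tuition 35≤39, stipend 18≥18, duration 1≤5).
E: not dominated.
F: not dominated (best stipend).
G: not dominated (best tuition).
H: not dominated.
I: dominated by C (tuition 58≤61, stipend 31≥8, duration 1≤4).

C, E, F, G, H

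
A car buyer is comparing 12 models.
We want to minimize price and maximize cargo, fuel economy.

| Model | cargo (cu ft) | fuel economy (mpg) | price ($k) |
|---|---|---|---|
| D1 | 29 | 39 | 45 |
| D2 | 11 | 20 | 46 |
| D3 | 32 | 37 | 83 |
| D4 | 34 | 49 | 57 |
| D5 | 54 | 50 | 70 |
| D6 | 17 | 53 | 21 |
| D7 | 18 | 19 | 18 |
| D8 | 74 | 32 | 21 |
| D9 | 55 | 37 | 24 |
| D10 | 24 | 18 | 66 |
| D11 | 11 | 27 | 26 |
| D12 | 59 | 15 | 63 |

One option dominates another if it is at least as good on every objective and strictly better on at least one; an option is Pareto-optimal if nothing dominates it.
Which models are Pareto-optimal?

D1: not dominated.
D2: dominated by D1 (cargo 29≥11, fuel economy 39≥20, price 45≤46).
D3: dominated by D4 (cargo 34≥32, fuel economy 49≥37, price 57≤83).
D4: not dominated.
D5: not dominated.
D6: not dominated (best fuel economy).
D7: not dominated (best price).
D8: not dominated (best cargo).
D9: not dominated.
D10: dominated by D1 (cargo 29≥24, fuel economy 39≥18, price 45≤66).
D11: dominated by D6 (cargo 17≥11, fuel economy 53≥27, price 21≤26).
D12: dominated by D8 (cargo 74≥59, fuel economy 32≥15, price 21≤63).

D1, D4, D5, D6, D7, D8, D9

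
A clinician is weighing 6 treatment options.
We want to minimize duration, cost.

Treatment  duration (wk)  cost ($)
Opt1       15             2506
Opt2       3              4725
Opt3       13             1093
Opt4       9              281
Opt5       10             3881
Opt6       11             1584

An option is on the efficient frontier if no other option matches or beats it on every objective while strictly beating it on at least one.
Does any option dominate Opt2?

No

Opt1: worse on duration (15 vs 3).
Opt3: worse on duration (13 vs 3).
Opt4: worse on duration (9 vs 3).
Opt5: worse on duration (10 vs 3).
Opt6: worse on duration (11 vs 3).
No option is at least as good as Opt2 on every objective and strictly better on one.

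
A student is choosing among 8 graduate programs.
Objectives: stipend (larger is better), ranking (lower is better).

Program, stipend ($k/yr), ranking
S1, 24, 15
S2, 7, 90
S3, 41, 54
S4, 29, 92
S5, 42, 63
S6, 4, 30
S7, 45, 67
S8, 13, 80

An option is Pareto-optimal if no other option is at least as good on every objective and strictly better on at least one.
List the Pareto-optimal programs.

S1, S3, S5, S7

S1: not dominated (best ranking).
S2: dominated by S1 (stipend 24≥7, ranking 15≤90).
S3: not dominated.
S4: dominated by S3 (stipend 41≥29, ranking 54≤92).
S5: not dominated.
S6: dominated by S1 (stipend 24≥4, ranking 15≤30).
S7: not dominated (best stipend).
S8: dominated by S1 (stipend 24≥13, ranking 15≤80).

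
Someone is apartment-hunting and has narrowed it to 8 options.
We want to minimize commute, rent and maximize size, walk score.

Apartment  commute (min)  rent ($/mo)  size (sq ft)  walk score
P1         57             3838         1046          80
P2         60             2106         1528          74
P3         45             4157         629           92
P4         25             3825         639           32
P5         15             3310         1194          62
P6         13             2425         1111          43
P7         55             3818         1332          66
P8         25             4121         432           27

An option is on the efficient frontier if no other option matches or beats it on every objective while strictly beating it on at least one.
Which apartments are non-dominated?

P1, P2, P3, P5, P6, P7

P1: not dominated.
P2: not dominated (best rent).
P3: not dominated (best walk score).
P4: dominated by P5 (commute 15≤25, rent 3310≤3825, size 1194≥639, walk score 62≥32).
P5: not dominated.
P6: not dominated (best commute).
P7: not dominated.
P8: dominated by P4 (commute 25≤25, rent 3825≤4121, size 639≥432, walk score 32≥27).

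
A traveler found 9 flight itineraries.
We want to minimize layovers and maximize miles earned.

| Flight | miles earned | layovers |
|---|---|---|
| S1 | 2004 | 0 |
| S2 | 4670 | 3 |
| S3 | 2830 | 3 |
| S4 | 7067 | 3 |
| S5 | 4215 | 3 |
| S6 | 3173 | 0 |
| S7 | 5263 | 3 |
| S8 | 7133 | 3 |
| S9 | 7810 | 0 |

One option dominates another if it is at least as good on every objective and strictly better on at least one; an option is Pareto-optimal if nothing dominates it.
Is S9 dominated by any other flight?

S1: worse on miles earned (2004 vs 7810).
S2: worse on miles earned (4670 vs 7810).
S3: worse on miles earned (2830 vs 7810).
S4: worse on miles earned (7067 vs 7810).
S5: worse on miles earned (4215 vs 7810).
S6: worse on miles earned (3173 vs 7810).
S7: worse on miles earned (5263 vs 7810).
S8: worse on miles earned (7133 vs 7810).
No option is at least as good as S9 on every objective and strictly better on one.

No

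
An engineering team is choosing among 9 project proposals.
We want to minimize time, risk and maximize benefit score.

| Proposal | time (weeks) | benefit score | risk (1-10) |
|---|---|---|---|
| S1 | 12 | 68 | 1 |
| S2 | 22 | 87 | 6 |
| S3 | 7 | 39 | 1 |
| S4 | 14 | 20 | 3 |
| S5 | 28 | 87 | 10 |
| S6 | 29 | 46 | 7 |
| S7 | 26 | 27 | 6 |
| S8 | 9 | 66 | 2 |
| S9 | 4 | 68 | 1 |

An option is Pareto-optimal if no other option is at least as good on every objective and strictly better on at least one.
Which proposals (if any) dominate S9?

none

S1: worse on time (12 vs 4).
S2: worse on time (22 vs 4).
S3: worse on time (7 vs 4).
S4: worse on time (14 vs 4).
S5: worse on time (28 vs 4).
S6: worse on time (29 vs 4).
S7: worse on time (26 vs 4).
S8: worse on time (9 vs 4).
No option dominates S9.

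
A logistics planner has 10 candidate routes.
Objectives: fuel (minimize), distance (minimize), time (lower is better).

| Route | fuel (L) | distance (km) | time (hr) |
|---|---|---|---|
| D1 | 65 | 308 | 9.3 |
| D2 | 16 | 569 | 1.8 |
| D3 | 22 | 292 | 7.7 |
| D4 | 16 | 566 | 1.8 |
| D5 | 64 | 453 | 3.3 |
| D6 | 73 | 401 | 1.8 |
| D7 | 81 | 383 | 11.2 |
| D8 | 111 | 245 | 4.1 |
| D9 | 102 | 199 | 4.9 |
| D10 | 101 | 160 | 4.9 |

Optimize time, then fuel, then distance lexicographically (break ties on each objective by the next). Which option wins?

First minimize time: best is 1.8, kept {D2, D4, D6}.
Then minimize fuel: best is 16, kept {D2, D4}.
Then minimize distance: best is 566, kept {D4}.

D4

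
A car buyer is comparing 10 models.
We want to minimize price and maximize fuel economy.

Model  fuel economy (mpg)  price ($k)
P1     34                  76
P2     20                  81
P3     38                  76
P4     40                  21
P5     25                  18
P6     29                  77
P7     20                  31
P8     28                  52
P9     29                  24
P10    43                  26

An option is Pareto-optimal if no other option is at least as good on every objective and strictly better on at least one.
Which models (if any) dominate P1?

P3, P4, P10

P3: fuel economy 38≥34, price 76≤76 — dominates P1.
P4: fuel economy 40≥34, price 21≤76 — dominates P1.
P10: fuel economy 43≥34, price 26≤76 — dominates P1.
Others (P2, P5, P6, P7, P8, P9) are each worse than P1 on at least one objective.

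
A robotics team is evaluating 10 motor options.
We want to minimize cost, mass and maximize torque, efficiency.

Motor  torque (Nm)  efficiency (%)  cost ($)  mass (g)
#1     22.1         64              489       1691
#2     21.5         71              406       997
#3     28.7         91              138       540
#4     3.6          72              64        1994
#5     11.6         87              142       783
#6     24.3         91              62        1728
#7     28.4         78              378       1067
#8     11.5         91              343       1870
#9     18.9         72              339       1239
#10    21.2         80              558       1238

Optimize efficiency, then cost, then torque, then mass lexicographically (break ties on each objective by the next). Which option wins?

#6

First maximize efficiency: best is 91, kept {#3, #6, #8}.
Then minimize cost: best is 62, kept {#6}.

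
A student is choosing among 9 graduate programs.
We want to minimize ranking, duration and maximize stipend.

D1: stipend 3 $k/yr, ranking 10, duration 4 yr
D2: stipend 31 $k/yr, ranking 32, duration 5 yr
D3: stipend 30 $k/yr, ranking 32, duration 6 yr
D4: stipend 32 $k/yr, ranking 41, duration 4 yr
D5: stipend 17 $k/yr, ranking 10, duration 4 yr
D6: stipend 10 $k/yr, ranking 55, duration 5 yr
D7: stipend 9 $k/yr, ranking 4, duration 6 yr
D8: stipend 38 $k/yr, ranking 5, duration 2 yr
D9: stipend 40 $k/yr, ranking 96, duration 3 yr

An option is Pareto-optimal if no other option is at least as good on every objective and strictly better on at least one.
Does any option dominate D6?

Yes

D2 vs D6: stipend 31≥10, ranking 32≤55, duration 5≤5 — D2 is at least as good on every objective and strictly better on at least one, so D2 dominates D6.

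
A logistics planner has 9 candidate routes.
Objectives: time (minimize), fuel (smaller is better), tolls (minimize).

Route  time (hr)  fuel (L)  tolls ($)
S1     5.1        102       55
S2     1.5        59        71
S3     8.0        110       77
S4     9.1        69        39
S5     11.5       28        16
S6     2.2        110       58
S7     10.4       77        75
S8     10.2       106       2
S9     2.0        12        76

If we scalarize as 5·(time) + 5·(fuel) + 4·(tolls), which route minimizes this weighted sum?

S5

S1: 5·5.1 + 5·102 + 4·55 = 755.5
S2: 5·1.5 + 5·59 + 4·71 = 586.5
S3: 5·8.0 + 5·110 + 4·77 = 898.0
S4: 5·9.1 + 5·69 + 4·39 = 546.5
S5: 5·11.5 + 5·28 + 4·16 = 261.5
S6: 5·2.2 + 5·110 + 4·58 = 793.0
S7: 5·10.4 + 5·77 + 4·75 = 737.0
S8: 5·10.2 + 5·106 + 4·2 = 589.0
S9: 5·2.0 + 5·12 + 4·76 = 374.0
Lowest: S5 at 261.5.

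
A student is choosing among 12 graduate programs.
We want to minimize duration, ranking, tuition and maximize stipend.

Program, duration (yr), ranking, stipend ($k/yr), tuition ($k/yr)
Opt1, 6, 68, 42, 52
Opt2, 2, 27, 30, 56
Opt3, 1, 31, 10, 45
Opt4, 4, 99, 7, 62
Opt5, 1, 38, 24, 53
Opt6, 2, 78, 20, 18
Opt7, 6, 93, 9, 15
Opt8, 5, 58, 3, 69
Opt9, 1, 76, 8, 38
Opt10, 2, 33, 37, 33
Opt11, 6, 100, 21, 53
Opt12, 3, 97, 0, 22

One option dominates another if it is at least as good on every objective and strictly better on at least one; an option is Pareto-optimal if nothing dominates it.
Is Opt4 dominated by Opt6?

Opt6 vs Opt4: duration 2≤4, ranking 78≤99, stipend 20≥7, tuition 18≤62 — Opt6 is at least as good on every objective with at least one strict improvement.

Yes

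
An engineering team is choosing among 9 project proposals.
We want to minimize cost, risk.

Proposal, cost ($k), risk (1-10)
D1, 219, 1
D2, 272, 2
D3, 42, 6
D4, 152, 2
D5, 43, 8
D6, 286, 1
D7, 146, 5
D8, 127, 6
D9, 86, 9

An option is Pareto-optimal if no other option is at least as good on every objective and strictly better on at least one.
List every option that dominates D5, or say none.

D3: cost 42≤43, risk 6≤8 — dominates D5.
Others (D1, D2, D4, D6, D7, D8, D9) are each worse than D5 on at least one objective.

D3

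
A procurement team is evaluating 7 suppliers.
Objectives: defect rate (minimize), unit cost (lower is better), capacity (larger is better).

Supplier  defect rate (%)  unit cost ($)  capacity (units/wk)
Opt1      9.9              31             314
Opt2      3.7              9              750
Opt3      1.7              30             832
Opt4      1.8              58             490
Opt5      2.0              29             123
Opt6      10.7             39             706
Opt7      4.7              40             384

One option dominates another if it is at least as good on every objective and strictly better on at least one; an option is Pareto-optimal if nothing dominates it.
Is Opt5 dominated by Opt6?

Opt6 vs Opt5: Opt6 is worse on defect rate (10.7 vs 2.0), so it does not dominate Opt5.

No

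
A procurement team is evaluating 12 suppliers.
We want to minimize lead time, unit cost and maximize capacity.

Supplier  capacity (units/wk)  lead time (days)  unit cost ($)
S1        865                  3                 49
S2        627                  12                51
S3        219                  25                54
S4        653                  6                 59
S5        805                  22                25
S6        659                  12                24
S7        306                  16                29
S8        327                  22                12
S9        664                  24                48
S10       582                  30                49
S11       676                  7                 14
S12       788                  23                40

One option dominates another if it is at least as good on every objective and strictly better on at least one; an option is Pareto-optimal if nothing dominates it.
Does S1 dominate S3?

S1 vs S3: capacity 865≥219, lead time 3≤25, unit cost 49≤54 — S1 is at least as good on every objective with at least one strict improvement.

Yes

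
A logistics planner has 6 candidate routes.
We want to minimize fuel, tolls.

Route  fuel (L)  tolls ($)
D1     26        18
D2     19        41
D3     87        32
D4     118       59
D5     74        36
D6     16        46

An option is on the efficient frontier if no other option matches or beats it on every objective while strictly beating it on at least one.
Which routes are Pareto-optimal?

D1, D2, D6

D1: not dominated (best tolls).
D2: not dominated.
D3: dominated by D1 (fuel 26≤87, tolls 18≤32).
D4: dominated by D1 (fuel 26≤118, tolls 18≤59).
D5: dominated by D1 (fuel 26≤74, tolls 18≤36).
D6: not dominated (best fuel).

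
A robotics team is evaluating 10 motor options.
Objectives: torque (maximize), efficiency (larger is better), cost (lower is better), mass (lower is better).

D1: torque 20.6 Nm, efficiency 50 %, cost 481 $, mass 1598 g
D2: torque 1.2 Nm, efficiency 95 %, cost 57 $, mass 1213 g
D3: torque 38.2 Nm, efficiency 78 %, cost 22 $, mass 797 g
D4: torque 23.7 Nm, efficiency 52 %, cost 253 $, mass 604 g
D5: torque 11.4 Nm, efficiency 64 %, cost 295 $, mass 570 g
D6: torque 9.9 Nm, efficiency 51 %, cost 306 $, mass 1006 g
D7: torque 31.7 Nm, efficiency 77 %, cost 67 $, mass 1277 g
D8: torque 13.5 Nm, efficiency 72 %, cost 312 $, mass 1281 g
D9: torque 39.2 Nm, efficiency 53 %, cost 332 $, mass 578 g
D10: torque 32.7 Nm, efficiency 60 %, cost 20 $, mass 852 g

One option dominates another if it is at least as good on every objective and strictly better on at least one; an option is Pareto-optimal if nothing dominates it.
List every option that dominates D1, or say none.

D3: torque 38.2≥20.6, efficiency 78≥50, cost 22≤481, mass 797≤1598 — dominates D1.
D4: torque 23.7≥20.6, efficiency 52≥50, cost 253≤481, mass 604≤1598 — dominates D1.
D7: torque 31.7≥20.6, efficiency 77≥50, cost 67≤481, mass 1277≤1598 — dominates D1.
D9: torque 39.2≥20.6, efficiency 53≥50, cost 332≤481, mass 578≤1598 — dominates D1.
D10: torque 32.7≥20.6, efficiency 60≥50, cost 20≤481, mass 852≤1598 — dominates D1.
Others (D2, D5, D6, D8) are each worse than D1 on at least one objective.

D3, D4, D7, D9, D10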